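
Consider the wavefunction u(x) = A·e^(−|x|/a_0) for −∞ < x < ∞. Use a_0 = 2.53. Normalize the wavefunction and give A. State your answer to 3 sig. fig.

Require ∫ |u|² dx = 1 over the whole domain.
∫|u|² dx = A²·(a_0).
So A² = (a_0)^(−1).
Plugging in a_0 = 2.53 yields A = 0.6287.

A ≈ 0.629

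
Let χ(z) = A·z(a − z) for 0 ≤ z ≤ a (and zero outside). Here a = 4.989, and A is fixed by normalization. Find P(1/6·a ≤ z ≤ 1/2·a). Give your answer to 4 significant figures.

P ≈ 0.4645

|χ|² is the probability density, so P = ∫_{1/6·a}^{1/2·a} |χ|² dz.
Since A² = 1/(a^5/30), this is the region integral divided by the full normalization integral.
Let u = z/a; then A² and the length scale cancel, so P = ∫_{1/6}^{1/2} u^2·(1 - u)^2 du ÷ ∫_{0}^{1} u^2·(1 - u)^2 du.
Using ∫ u^2·(1 - u)^2 du = u^3·(6·u^2 - 15·u + 10)/30, the numerator is ≈ 0.0154835 and the denominator is 1/30.
Taking the ratio, P = 301/648.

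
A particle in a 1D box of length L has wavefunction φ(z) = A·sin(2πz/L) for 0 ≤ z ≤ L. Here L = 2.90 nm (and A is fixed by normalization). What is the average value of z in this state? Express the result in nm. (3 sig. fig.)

⟨z⟩ ≈ 1.45 nm

The expectation value is the |φ|²-weighted average of z: ∫ z|φ|² dz.
Using sin²θ = (1 − cos 2θ)/2, since the A² factors cancel between numerator and denominator, ⟨z⟩ = L/2.
With L = 2.90, ⟨z⟩ = 1.450.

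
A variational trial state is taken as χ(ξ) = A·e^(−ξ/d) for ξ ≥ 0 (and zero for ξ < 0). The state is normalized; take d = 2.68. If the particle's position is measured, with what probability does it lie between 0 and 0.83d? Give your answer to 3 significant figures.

P ≈ 0.810

|χ|² is the probability density, so P = ∫_{0}^{0.83d} |χ|² dξ.
The normalization integral ∫|χ|²dξ over the whole domain equals d/2·A², and A² cancels in the ratio.
Substituting u = ξ/d, A² and the length scale cancel in the ratio: P = ∫_{0}^{0.83} e^(-2·u) du / ∫_{0}^{∞} e^(-2·u) du.
An antiderivative of e^(-2·u) is -e^(-2·u)/2; evaluating from 0 to 0.83 gives 1/2 - e^(-83/50)/2, while the full integral is 1/2.
Taking the ratio, P = 0.8099.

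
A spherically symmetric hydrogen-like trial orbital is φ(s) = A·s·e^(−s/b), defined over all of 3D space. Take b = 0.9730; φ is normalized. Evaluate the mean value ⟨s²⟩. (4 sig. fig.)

The expectation value is the |φ|²-weighted average of s^2: ∫ s^2|φ|² 4πs² ds.
The ratio of the moment integral to the normalization integral gives ⟨s²⟩ = 15·b^2/2.
With b = 0.9730, ⟨s^2⟩ = 7.1005.

⟨s^2⟩ ≈ 7.100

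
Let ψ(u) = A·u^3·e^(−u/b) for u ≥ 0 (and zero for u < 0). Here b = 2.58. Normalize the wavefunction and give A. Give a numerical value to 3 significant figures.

Normalization requires ∫|ψ|² du = 1, integrated from 0 to ∞.
With ∫₀^∞ u^6 e^(−αu) du = 6!/α^7, the integral (without the A² prefactor) comes out to 45·b^7/8.
Setting this equal to 1 gives A² = 1/(45·b^7/8).
With b = 2.58: A² = 0.0002336 and A = 0.01529.

A ≈ 0.0153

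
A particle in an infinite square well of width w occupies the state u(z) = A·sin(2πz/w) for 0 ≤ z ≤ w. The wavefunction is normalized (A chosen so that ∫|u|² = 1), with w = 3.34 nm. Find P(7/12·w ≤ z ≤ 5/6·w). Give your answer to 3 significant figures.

P ≈ 0.388

|u|² is the probability density, so P = ∫_{7/12·w}^{5/6·w} |u|² dz.
With A² fixed by ∫|u|² = 1, i.e. A² = (w/2)^(−1), substitute and integrate.
Let t = z/w; then A² and the length scale cancel, so P = ∫_{7/12}^{5/6} sin(2·π·t)^2 dt ÷ ∫_{0}^{1} sin(2·π·t)^2 dt.
With ∫ sin(2·π·t)^2 dt = t/2 - sin(4·π·t)/(8·π) + C, the region integral is √(3)/(8·π) + 1/8 and the full one is 1/2.
Taking the ratio, P = (√(3) + π)/(4·π).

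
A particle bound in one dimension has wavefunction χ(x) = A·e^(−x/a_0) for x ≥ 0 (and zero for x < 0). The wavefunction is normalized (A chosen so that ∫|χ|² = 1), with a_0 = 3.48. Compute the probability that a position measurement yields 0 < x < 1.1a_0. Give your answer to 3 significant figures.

P = ∫_{0}^{1.1a_0} |χ(x)|² dx.
With A² fixed by ∫|χ|² = 1, i.e. A² = (a_0/2)^(−1), substitute and integrate.
In terms of u = x/a_0 (A² and the length scale cancel between numerator and denominator), P = [∫_{0}^{1.1} e^(-2·u) du] / [∫_{0}^{∞} e^(-2·u) du].
With ∫ e^(-2·u) du = -e^(-2·u)/2 + C, the region integral is 1/2 - e^(-11/5)/2 and the full one is 1/2.
Evaluating gives P = 0.8892.

P ≈ 0.889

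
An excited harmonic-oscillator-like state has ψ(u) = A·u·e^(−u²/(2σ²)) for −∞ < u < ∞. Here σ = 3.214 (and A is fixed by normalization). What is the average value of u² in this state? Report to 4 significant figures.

By definition ⟨u²⟩ = ∫ u^2 |ψ(u)|² du.
With ∫_{−∞}^{∞} u^(2m) e^(−αu²) du = (2m−1)!!·√π / (2^m α^(m+1/2)), the ratio of the moment integral to the normalization integral gives ⟨u²⟩ = 3·σ^2/2.
Putting σ = 3.214 gives 15.495.

⟨u^2⟩ ≈ 15.49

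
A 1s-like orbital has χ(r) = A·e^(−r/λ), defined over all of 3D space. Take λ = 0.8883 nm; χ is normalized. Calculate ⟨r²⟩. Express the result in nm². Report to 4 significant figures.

⟨r^2⟩ ≈ 2.367 nm^2

⟨r²⟩ = ∫ r^2 |χ|² 4πr² dr over the full domain.
With ∫₀^∞ r^4 e^(−αr) dr = 4!/α^5, the ratio of the moment integral to the normalization integral gives ⟨r²⟩ = 3·λ^2.
Putting λ = 0.8883 gives 2.3672.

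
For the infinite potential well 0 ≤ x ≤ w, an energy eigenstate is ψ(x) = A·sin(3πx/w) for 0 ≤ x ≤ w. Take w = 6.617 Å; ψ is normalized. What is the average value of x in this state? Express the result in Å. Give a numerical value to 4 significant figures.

⟨x⟩ ≈ 3.309 Å

The expectation value is the |ψ|²-weighted average of x: ∫ x|ψ|² dx.
Evaluating both integrals, ⟨x⟩ = w/2.
With w = 6.617, ⟨x⟩ = 3.3085.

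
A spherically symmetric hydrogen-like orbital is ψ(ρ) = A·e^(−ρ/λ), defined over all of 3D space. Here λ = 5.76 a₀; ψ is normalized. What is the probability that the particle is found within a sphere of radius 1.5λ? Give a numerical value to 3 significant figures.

P ≈ 0.577

With dV = 4πρ²dρ, the probability is ∫|ψ|² dV over ρ ≤ 1.5λ.
The full normalization integral is A²·[π·λ^3] = 1, fixing A².
Let u = ρ/λ; then A², 4π and the length scale all cancel, so P = ∫_{0}^{1.5} u^2·e^(-2·u) du ÷ ∫_{0}^{∞} u^2·e^(-2·u) du.
An antiderivative of u^2·e^(-2·u) is -(2·u^2 + 2·u + 1)·e^(-2·u)/4; evaluating from 0 to 1.5 gives 1/4 - 17·e^(-3)/8, while the full integral is 1/4.
The region integral divided by the full integral gives P = 0.5768.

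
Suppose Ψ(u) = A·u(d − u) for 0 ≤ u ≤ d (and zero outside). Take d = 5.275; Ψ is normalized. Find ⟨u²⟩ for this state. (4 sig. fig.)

The expectation value is the |Ψ|²-weighted average of u^2: ∫ u^2|Ψ|² du.
Expanding the polynomial and integrating term by term, since the A² factors cancel between numerator and denominator, ⟨u²⟩ = 2·d^2/7.
Putting d = 5.275 gives 7.9502.

⟨u^2⟩ ≈ 7.950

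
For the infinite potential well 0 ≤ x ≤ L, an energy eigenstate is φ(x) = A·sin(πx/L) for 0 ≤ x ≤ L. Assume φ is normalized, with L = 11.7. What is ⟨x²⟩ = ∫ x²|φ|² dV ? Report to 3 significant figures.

⟨x²⟩ = ∫ x^2 |φ|² dx over the full domain.
With ∫₀^L sin²(nπx/L) dx = L/2, evaluating both integrals, ⟨x²⟩ = -L^2/(2·π^2) + L^2/3.
Putting L = 11.7 gives 38.70.

⟨x^2⟩ ≈ 38.7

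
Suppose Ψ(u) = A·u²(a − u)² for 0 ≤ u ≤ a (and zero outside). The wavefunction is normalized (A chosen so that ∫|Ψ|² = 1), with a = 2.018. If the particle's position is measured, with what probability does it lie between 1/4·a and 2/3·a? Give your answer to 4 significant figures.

P ≈ 0.8062

P = ∫_{1/4·a}^{2/3·a} |Ψ(u)|² du.
The normalization integral ∫|Ψ|²du over the whole domain equals a^9/630·A², and A² cancels in the ratio.
Substituting t = u/a, A² and the length scale cancel in the ratio: P = ∫_{1/4}^{2/3} t^4·(1 - t)^4 dt / ∫_{0}^{1} t^4·(1 - t)^4 dt.
Using ∫ t^4·(1 - t)^4 dt = t^5·(70·t^4 - 315·t^3 + 540·t^2 - 420·t + 126)/630, the numerator is ≈ 0.00127973 and the denominator is 1/630.
Taking the ratio, P = 0.80623.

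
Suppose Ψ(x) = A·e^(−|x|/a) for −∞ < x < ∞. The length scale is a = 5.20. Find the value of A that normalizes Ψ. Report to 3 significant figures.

Normalization requires ∫|Ψ|² dx = 1, integrated from −∞ to ∞.
The integral (without the A² prefactor) comes out to a.
Hence A² = 1/[a].
With a = 5.20: A² = 0.1923 and A = 0.4385.

A ≈ 0.439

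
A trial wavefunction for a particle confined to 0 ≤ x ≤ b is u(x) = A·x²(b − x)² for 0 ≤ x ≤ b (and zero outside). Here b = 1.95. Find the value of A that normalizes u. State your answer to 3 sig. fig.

Normalization requires ∫|u|² dx = 1, integrated from 0 to b.
The integral (without the A² prefactor) comes out to b^9/630.
Setting this equal to 1 gives A² = 1/(b^9/630).
Substituting b = 1.95 gives A² = 1.545, so A = 1.243.

A ≈ 1.24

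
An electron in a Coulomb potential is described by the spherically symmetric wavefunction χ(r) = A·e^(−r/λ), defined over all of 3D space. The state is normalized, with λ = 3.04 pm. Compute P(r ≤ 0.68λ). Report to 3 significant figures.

P ≈ 0.157

With dV = 4πr²dr, the probability is ∫|χ|² dV over r ≤ 0.68λ.
The full normalization integral is A²·[π·λ^3] = 1, fixing A².
Substituting u = r/λ, A², 4π and the length scale all cancel in the ratio: P = ∫_{0}^{0.68} u^2·e^(-2·u) du / ∫_{0}^{∞} u^2·e^(-2·u) du.
Using ∫ u^2·e^(-2·u) du = -(2·u^2 + 2·u + 1)·e^(-2·u)/4, the numerator is 1/4 - 2053·e^(-34/25)/2500 and the denominator is 1/4.
The region integral divided by the full integral gives P = 0.1569.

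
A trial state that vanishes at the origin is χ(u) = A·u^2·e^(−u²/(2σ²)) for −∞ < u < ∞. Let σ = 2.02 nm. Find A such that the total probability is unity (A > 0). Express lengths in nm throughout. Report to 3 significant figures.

A ≈ 0.150 nm^(-5/2)

The normalization condition is ∫|χ|² du = 1 from −∞ to ∞.
With ∫_{−∞}^{∞} u^(2m) e^(−αu²) du = (2m−1)!!·√π / (2^m α^(m+1/2)), carrying out the integral gives A² · 3·√(π)·σ^5/4.
With σ = 2.02: A² = 0.02237 and A = 0.1496.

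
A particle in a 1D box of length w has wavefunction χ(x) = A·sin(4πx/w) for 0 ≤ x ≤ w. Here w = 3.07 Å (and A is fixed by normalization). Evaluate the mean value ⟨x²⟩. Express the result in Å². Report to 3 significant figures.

The expectation value is the |χ|²-weighted average of x^2: ∫ x^2|χ|² dx.
Using sin²θ = (1 − cos 2θ)/2, evaluating both integrals, ⟨x²⟩ = -w^2/(32·π^2) + w^2/3.
With w = 3.07, ⟨x^2⟩ = 3.112.

⟨x^2⟩ ≈ 3.11 Å^2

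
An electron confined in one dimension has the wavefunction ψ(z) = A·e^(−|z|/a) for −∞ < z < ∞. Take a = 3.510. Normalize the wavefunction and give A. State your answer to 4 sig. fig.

A ≈ 0.5338

Normalization requires ∫|ψ|² dz = 1, integrated from −∞ to ∞.
Recall ∫₀^∞ z^m e^(−z/β) dz = m!·β^(m+1), carrying out the integral gives A² · a.
Substituting a = 3.510 gives A² = 0.28490, so A = 0.53376.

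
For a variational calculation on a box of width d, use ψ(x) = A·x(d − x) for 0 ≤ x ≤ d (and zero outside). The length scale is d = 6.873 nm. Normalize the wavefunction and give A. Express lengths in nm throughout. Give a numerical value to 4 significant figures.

Require ∫ |ψ|² dx = 1 over the whole domain.
Expanding the polynomial and integrating term by term, carrying out the integral gives A² · d^5/30.
Plugging in d = 6.873 yields A = 0.044228.

A ≈ 0.04423 nm^(-5/2)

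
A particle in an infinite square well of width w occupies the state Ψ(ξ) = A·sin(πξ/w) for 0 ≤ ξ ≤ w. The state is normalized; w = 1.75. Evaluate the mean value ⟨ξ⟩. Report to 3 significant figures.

By definition ⟨ξ⟩ = ∫ ξ |Ψ(ξ)|² dξ.
Since the A² factors cancel between numerator and denominator, ⟨ξ⟩ = w/2.
With w = 1.75, ⟨ξ⟩ = 0.8750.

⟨ξ⟩ ≈ 0.875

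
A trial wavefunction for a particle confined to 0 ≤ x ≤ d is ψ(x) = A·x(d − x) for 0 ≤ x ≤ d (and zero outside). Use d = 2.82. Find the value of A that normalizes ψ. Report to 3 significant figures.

Normalization requires ∫|ψ|² dx = 1, integrated from 0 to d.
Carrying out the integral gives A² · d^5/30.
Hence A² = 1/[d^5/30].
Substituting d = 2.82 gives A² = 0.1682, so A = 0.4101.

A ≈ 0.410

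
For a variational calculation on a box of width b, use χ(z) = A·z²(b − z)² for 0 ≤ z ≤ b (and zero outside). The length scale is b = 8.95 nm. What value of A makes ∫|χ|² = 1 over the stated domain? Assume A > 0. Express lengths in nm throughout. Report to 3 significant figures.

A ≈ 0.00131 nm^(-9/2)

The normalization condition is ∫|χ|² dz = 1 from 0 to b.
∫|χ|² dz = A²·(b^9/630).
Hence A² = 1/[b^9/630].
With b = 8.95: A² = 0.000001710 and A = 0.001308.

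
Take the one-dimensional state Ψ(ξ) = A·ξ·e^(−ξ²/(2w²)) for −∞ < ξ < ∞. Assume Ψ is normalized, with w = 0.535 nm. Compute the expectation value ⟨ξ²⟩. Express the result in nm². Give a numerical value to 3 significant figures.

By definition ⟨ξ²⟩ = ∫ ξ^2 |Ψ(ξ)|² dξ.
The ratio of the moment integral to the normalization integral gives ⟨ξ²⟩ = 3·w^2/2.
Putting w = 0.535 gives 0.4293.

⟨ξ^2⟩ ≈ 0.429 nm^2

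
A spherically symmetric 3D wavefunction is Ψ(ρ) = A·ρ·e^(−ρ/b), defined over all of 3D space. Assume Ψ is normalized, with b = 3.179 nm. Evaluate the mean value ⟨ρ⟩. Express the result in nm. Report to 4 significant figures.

By definition ⟨ρ⟩ = ∫ ρ |Ψ(ρ)|² 4πρ² dρ.
Using ∫₀^∞ ρⁿ e^(−αρ) dρ = n!/αⁿ⁺¹, the ratio of the moment integral to the normalization integral gives ⟨ρ⟩ = 5·b/2.
With b = 3.179, ⟨ρ⟩ = 7.9475.

⟨ρ⟩ ≈ 7.948 nm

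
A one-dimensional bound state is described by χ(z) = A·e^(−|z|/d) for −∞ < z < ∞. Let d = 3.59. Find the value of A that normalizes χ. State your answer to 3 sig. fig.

Normalization requires ∫|χ|² dz = 1, integrated from −∞ to ∞.
Using ∫₀^∞ zⁿ e^(−αz) dz = n!/αⁿ⁺¹, carrying out the integral gives A² · d.
Setting this equal to 1 gives A² = 1/(d).
Substituting d = 3.59 gives A² = 0.2786, so A = 0.5278.

A ≈ 0.528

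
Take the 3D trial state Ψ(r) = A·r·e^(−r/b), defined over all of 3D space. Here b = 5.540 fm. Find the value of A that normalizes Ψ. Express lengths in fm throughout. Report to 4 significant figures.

Normalization requires ∫|Ψ|² 4πr² dr = 1, integrated from 0 to ∞.
(Spherical symmetry: dV = 4πr² dr.)
With Ψ = A·r·e^(−r/b), the integral evaluates to A²·[3·π·b^5].
Setting this equal to 1 gives A² = 1/(3·π·b^5).
Plugging in b = 5.540 yields A = 0.0045091.

A ≈ 0.004509 fm^(-5/2)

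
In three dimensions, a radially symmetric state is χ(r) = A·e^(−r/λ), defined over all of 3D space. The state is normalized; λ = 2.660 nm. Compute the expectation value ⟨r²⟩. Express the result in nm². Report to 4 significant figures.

⟨r²⟩ = ∫ r^2 |χ|² 4πr² dr over the full domain.
Evaluating both integrals, ⟨r²⟩ = 3·λ^2.
Putting λ = 2.660 gives 21.227.

⟨r^2⟩ ≈ 21.23 nm^2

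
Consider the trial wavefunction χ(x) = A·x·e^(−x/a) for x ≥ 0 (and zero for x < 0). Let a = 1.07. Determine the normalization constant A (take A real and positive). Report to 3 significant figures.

Normalization requires ∫|χ|² dx = 1, integrated from 0 to ∞.
Recall ∫₀^∞ x^m e^(−x/β) dx = m!·β^(m+1), ∫|χ|² dx = A²·(a^3/4).
Setting this equal to 1 gives A² = 1/(a^3/4).
With a = 1.07: A² = 3.265 and A = 1.807.

A ≈ 1.81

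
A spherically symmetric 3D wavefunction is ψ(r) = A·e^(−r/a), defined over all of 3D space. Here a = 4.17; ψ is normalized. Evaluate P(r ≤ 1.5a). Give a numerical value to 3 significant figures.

P = ∫ |ψ|² 4πr² dr over r ≤ 1.5a.
Normalization gives A² = 1/(π·a^3).
In terms of u = r/a (A², 4π and the length scale all cancel between numerator and denominator), P = [∫_{0}^{1.5} u^2·e^(-2·u) du] / [∫_{0}^{∞} u^2·e^(-2·u) du].
With ∫ u^2·e^(-2·u) du = -(2·u^2 + 2·u + 1)·e^(-2·u)/4 + C, the region integral is 1/4 - 17·e^(-3)/8 and the full one is 1/4.
This evaluates to P = 0.5768.

P ≈ 0.577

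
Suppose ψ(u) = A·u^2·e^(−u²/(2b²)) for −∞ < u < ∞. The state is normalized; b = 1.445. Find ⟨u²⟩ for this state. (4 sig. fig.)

⟨u^2⟩ ≈ 5.220

⟨u²⟩ = ∫ u^2 |ψ|² du over the full domain.
The ratio of the moment integral to the normalization integral gives ⟨u²⟩ = 5·b^2/2.
Putting b = 1.445 gives 5.2201.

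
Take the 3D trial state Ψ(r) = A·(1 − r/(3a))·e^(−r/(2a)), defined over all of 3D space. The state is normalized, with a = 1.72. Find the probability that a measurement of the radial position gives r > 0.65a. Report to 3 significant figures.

P ≈ 0.939

With dV = 4πr²dr, the probability is ∫|Ψ|² dV over r > 0.65a.
Normalization gives A² = 1/(8·π·a^3/3).
In terms of u = r/a (A², 4π and the length scale all cancel between numerator and denominator), P = [∫_{0.65}^{∞} u^2·(1 - u/3)^2·e^(-u) du] / [∫_{0}^{∞} u^2·(1 - u/3)^2·e^(-u) du].
An antiderivative of u^2·(1 - u/3)^2·e^(-u) is (-u^4 + 2·u^3 - 3·u^2 - 6·u - 6)·e^(-u)/9; evaluating from 0.65 to ∞ gives ≈ 0.62627, while the full integral is 2/3.
This evaluates to P = 0.9394.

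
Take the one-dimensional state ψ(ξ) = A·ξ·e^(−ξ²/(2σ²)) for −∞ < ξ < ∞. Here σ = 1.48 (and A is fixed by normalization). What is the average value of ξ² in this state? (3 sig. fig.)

The expectation value is the |ψ|²-weighted average of ξ^2: ∫ ξ^2|ψ|² dξ.
With ∫_{−∞}^{∞} ξ^(2m) e^(−αξ²) dξ = (2m−1)!!·√π / (2^m α^(m+1/2)), since the A² factors cancel between numerator and denominator, ⟨ξ²⟩ = 3·σ^2/2.
With σ = 1.48, ⟨ξ^2⟩ = 3.286.

⟨ξ^2⟩ ≈ 3.29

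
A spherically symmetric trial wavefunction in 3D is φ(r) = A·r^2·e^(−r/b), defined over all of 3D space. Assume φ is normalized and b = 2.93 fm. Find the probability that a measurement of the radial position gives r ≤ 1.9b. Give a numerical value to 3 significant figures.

P ≈ 0.0909

With dV = 4πr²dr, the probability is ∫|φ|² dV over r ≤ 1.9b.
A² is fixed by ∫₀^∞ 4πr²|φ|² dr = 1, i.e. A² = (45·π·b^7/2)^(−1).
Substituting u = r/b, A², 4π and the length scale all cancel in the ratio: P = ∫_{0}^{1.9} u^6·e^(-2·u) du / ∫_{0}^{∞} u^6·e^(-2·u) du.
An antiderivative of u^6·e^(-2·u) is -(4·u^6 + 12·u^5 + 30·u^4 + 60·u^3 + 90·u^2 + 90·u + 45)·e^(-2·u)/8; evaluating from 0 to 1.9 gives ≈ 0.51127, while the full integral is 45/8.
This evaluates to P = 0.09089.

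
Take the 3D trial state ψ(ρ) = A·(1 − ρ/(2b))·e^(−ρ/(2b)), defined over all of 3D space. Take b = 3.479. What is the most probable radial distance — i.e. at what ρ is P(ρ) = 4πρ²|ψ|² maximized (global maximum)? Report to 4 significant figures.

ρ ≈ 18.22

Differentiate P(ρ) = 4πρ²|ψ|² with respect to ρ and set to zero.
This gives ρ = b·(√(5) + 3).
With b = 3.479, the most probable radial distance is 18.216.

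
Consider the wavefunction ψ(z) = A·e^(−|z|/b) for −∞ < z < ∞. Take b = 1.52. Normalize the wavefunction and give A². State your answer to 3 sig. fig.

A^2 ≈ 0.658

Require ∫ |ψ|² dz = 1 over the whole domain.
With ψ = A·e^(−|z|/b), the integral evaluates to A²·[b].
Setting this equal to 1 gives A² = 1/(b).
Substituting b = 1.52 gives A² = 0.6579, so A = 0.8111.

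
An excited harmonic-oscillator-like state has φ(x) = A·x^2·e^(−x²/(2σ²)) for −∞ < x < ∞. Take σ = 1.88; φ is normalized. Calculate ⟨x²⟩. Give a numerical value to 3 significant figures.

⟨x^2⟩ ≈ 8.84

By definition ⟨x²⟩ = ∫ x^2 |φ(x)|² dx.
The ratio of the moment integral to the normalization integral gives ⟨x²⟩ = 5·σ^2/2.
Putting σ = 1.88 gives 8.836.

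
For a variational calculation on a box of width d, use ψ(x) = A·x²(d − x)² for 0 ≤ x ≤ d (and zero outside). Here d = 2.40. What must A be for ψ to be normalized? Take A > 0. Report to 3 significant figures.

A ≈ 0.488

We need A² ∫|f|² dx = 1, taking the integral from 0 to d.
The integral (without the A² prefactor) comes out to d^9/630.
Hence A² = 1/[d^9/630].
Substituting d = 2.40 gives A² = 0.2385, so A = 0.4883.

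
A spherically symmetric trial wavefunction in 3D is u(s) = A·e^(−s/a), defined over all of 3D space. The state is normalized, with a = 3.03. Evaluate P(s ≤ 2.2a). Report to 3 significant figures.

P = ∫ |u|² 4πs² ds over s ≤ 2.2a.
The full normalization integral is A²·[π·a^3] = 1, fixing A².
In terms of t = s/a (A², 4π and the length scale all cancel between numerator and denominator), P = [∫_{0}^{2.2} t^2·e^(-2·t) dt] / [∫_{0}^{∞} t^2·e^(-2·t) dt].
Using ∫ t^2·e^(-2·t) dt = -(2·t^2 + 2·t + 1)·e^(-2·t)/4, the numerator is 1/4 - 377·e^(-22/5)/100 and the denominator is 1/4.
Taking the ratio yields P = 0.8149.

P ≈ 0.815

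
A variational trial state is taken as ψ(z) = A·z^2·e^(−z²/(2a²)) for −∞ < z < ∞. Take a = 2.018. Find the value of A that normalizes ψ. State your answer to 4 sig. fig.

A ≈ 0.1499

The normalization condition is ∫|ψ|² dz = 1 from −∞ to ∞.
Using the Gaussian integral ∫_{−∞}^{∞} e^(−αz²) dz = √(π/α), carrying out the integral gives A² · 3·√(π)·a^5/4.
Hence A² = 1/[3·√(π)·a^5/4].
Plugging in a = 2.018 yields A = 0.14993.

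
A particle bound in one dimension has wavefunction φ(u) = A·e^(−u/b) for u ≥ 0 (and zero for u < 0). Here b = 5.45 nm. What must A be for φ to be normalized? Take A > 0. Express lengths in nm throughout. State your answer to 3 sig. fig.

The normalization condition is ∫|φ|² du = 1 from 0 to ∞.
Carrying out the integral gives A² · b/2.
Substituting b = 5.45 gives A² = 0.3670, so A = 0.6058.

A ≈ 0.606 nm^(-1/2)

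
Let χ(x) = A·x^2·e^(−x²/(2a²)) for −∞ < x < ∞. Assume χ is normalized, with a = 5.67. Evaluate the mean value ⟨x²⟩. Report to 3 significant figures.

⟨x^2⟩ ≈ 80.4

By definition ⟨x²⟩ = ∫ x^2 |χ(x)|² dx.
The ratio of the moment integral to the normalization integral gives ⟨x²⟩ = 5·a^2/2.
With a = 5.67, ⟨x^2⟩ = 80.37.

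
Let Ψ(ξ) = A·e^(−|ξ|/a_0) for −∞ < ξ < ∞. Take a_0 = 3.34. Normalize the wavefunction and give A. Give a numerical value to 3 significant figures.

The normalization condition is ∫|Ψ|² dξ = 1 from −∞ to ∞.
Recall ∫₀^∞ ξ^m e^(−ξ/β) dξ = m!·β^(m+1), ∫|Ψ|² dξ = A²·(a_0).
Hence A² = 1/[a_0].
With a_0 = 3.34: A² = 0.2994 and A = 0.5472.

A ≈ 0.547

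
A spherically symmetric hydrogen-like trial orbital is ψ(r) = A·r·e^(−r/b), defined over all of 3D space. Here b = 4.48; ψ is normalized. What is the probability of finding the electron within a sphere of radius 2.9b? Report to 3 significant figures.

P ≈ 0.687

With dV = 4πr²dr, the probability is ∫|ψ|² dV over r ≤ 2.9b.
Normalization gives A² = 1/(3·π·b^5).
Let u = r/b; then A², 4π and the length scale all cancel, so P = ∫_{0}^{2.9} u^4·e^(-2·u) du ÷ ∫_{0}^{∞} u^4·e^(-2·u) du.
Using ∫ u^4·e^(-2·u) du = -(u^4/2 + u^3 + 3·u^2/2 + 3·u/2 + 3/4)·e^(-2·u), the numerator is ≈ 0.51546 and the denominator is 3/4.
Taking the ratio yields P = 0.6873.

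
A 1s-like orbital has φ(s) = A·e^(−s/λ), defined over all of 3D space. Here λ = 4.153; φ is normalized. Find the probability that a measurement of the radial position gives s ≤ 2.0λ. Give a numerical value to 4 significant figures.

P = ∫ |φ|² 4πs² ds over s ≤ 2.0λ.
A² is fixed by ∫₀^∞ 4πs²|φ|² ds = 1, i.e. A² = (π·λ^3)^(−1).
Let u = s/λ; then A², 4π and the length scale all cancel, so P = ∫_{0}^{2.0} u^2·e^(-2·u) du ÷ ∫_{0}^{∞} u^2·e^(-2·u) du.
Using ∫ u^2·e^(-2·u) du = -(2·u^2 + 2·u + 1)·e^(-2·u)/4, the numerator is 1/4 - 13·e^(-4)/4 and the denominator is 1/4.
Taking the ratio yields P = 0.76190.

P ≈ 0.7619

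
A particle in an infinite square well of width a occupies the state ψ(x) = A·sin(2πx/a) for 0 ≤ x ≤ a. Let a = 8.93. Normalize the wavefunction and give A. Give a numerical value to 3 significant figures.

A ≈ 0.473

We need A² ∫|f|² dx = 1, taking the integral from 0 to a.
Using sin²θ = (1 − cos 2θ)/2, ∫|ψ|² dx = A²·(a/2).
Substituting a = 8.93 gives A² = 0.2240, so A = 0.4732.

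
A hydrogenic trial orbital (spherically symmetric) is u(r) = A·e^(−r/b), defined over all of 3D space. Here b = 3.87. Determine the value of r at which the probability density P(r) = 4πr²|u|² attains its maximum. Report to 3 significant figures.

r ≈ 3.87

The maximum of P(r) = 4πr²|u|² occurs where its derivative vanishes.
This gives r = b.
With b = 3.87, the most probable radial distance is 3.870.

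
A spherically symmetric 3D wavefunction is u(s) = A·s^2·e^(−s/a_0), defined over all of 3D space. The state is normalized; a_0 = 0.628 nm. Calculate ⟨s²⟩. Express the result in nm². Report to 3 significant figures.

By definition ⟨s²⟩ = ∫ s^2 |u(s)|² 4πs² ds.
Since the A² factors cancel between numerator and denominator, ⟨s²⟩ = 14·a_0^2.
With a_0 = 0.628, ⟨s^2⟩ = 5.521.

⟨s^2⟩ ≈ 5.52 nm^2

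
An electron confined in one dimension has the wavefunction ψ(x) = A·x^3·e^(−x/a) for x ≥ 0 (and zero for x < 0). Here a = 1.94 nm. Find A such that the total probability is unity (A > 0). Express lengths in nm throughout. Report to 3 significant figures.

A ≈ 0.0415 nm^(-7/2)

The normalization condition is ∫|ψ|² dx = 1 from 0 to ∞.
The integral (without the A² prefactor) comes out to 45·a^7/8.
Hence A² = 1/[45·a^7/8].
With a = 1.94: A² = 0.001719 and A = 0.04146.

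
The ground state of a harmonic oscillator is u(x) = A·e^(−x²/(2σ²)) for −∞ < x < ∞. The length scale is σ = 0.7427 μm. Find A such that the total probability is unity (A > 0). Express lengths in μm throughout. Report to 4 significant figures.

Require ∫ |u|² dx = 1 over the whole domain.
The integral (without the A² prefactor) comes out to √(π)·σ.
So A² = (√(π)·σ)^(−1).
Substituting σ = 0.7427 gives A² = 0.75965, so A = 0.87158.

A ≈ 0.8716 μm^(-1/2)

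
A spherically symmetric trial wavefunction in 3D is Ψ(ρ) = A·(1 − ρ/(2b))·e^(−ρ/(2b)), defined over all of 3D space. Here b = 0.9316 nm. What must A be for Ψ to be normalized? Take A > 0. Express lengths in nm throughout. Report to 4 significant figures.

A ≈ 0.2218 nm^(-3/2)

Normalization requires ∫|Ψ|² 4πρ² dρ = 1, integrated from 0 to ∞.
Using ∫₀^∞ ρⁿ e^(−αρ) dρ = n!/αⁿ⁺¹, with Ψ = A·(1 − ρ/(2b))·e^(−ρ/(2b)), the integral evaluates to A²·[8·π·b^3].
Setting this equal to 1 gives A² = 1/(8·π·b^3).
Plugging in b = 0.9316 yields A = 0.22184.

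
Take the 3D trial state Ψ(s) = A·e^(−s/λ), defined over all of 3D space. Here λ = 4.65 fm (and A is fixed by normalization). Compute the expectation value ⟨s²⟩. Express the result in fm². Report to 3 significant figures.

⟨s^2⟩ ≈ 64.9 fm^2

The expectation value is the |Ψ|²-weighted average of s^2: ∫ s^2|Ψ|² 4πs² ds.
Evaluating both integrals, ⟨s²⟩ = 3·λ^2.
Putting λ = 4.65 gives 64.87.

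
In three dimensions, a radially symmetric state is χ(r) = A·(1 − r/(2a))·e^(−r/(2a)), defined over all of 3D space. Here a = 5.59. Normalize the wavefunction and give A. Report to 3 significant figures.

Normalization requires ∫|χ|² 4πr² dr = 1, integrated from 0 to ∞.
The angular integral contributes 4π, leaving ∫₀^∞ r²|χ|² dr.
∫|χ|² 4πr² dr = A²·(8·π·a^3).
So A² = (8·π·a^3)^(−1).
With a = 5.59: A² = 0.0002278 and A = 0.01509.

A ≈ 0.0151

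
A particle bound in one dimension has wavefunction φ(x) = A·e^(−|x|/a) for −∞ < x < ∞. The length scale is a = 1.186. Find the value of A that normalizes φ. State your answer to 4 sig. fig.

We need A² ∫|f|² dx = 1, taking the integral from −∞ to ∞.
∫|φ|² dx = A²·(a).
Hence A² = 1/[a].
Substituting a = 1.186 gives A² = 0.84317, so A = 0.91824.

A ≈ 0.9182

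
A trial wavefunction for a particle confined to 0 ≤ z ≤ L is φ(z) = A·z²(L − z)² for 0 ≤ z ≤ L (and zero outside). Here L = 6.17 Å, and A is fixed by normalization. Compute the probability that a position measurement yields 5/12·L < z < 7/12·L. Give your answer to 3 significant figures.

|φ|² is the probability density, so P = ∫_{5/12·L}^{7/12·L} |φ|² dz.
Since A² = 1/(L^9/630), this is the region integral divided by the full normalization integral.
Let u = z/L; then A² and the length scale cancel, so P = ∫_{5/12}^{7/12} u^4·(1 - u)^4 du ÷ ∫_{0}^{1} u^4·(1 - u)^4 du.
An antiderivative of u^4·(1 - u)^4 is u^5·(70·u^4 - 315·u^3 + 540·u^2 - 420·u + 126)/630; evaluating from 5/12 to 7/12 gives ≈ 0.00062752, while the full integral is 1/630.
Evaluating gives P = 0.3953.

P ≈ 0.395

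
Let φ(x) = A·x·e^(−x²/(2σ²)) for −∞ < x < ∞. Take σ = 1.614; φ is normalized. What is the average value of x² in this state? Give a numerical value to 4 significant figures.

The expectation value is the |φ|²-weighted average of x^2: ∫ x^2|φ|² dx.
Evaluating both integrals, ⟨x²⟩ = 3·σ^2/2.
Putting σ = 1.614 gives 3.9075.

⟨x^2⟩ ≈ 3.907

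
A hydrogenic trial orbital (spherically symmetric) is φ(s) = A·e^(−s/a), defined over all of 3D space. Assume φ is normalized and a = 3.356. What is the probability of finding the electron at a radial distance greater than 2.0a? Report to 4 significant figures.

With dV = 4πs²ds, the probability is ∫|φ|² dV over s > 2.0a.
A² is fixed by ∫₀^∞ 4πs²|φ|² ds = 1, i.e. A² = (π·a^3)^(−1).
Substituting u = s/a, A², 4π and the length scale all cancel in the ratio: P = ∫_{2.0}^{∞} u^2·e^(-2·u) du / ∫_{0}^{∞} u^2·e^(-2·u) du.
With ∫ u^2·e^(-2·u) du = -(2·u^2 + 2·u + 1)·e^(-2·u)/4 + C, the region integral is 13·e^(-4)/4 and the full one is 1/4.
Taking the ratio yields P = 0.23810.

P ≈ 0.2381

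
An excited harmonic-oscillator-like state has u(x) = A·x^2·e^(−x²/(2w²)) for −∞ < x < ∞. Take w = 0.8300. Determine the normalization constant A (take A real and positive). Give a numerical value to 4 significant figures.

Require ∫ |u|² dx = 1 over the whole domain.
The integral (without the A² prefactor) comes out to 3·√(π)·w^5/4.
So A² = (3·√(π)·w^5/4)^(−1).
Substituting w = 0.8300 gives A² = 1.9097, so A = 1.3819.

A ≈ 1.382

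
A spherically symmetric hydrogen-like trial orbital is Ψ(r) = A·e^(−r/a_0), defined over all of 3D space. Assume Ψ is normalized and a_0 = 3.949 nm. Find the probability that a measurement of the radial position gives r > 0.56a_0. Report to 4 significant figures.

P ≈ 0.8964

Integrate the radial probability density 4πr²|Ψ|² over r > 0.56a_0.
Normalization gives A² = 1/(π·a_0^3).
Let u = r/a_0; then A², 4π and the length scale all cancel, so P = ∫_{0.56}^{∞} u^2·e^(-2·u) du ÷ ∫_{0}^{∞} u^2·e^(-2·u) du.
An antiderivative of u^2·e^(-2·u) is -(2·u^2 + 2·u + 1)·e^(-2·u)/4; evaluating from 0.56 to ∞ gives 1717·e^(-28/25)/2500, while the full integral is 1/4.
Taking the ratio yields P = 0.89636.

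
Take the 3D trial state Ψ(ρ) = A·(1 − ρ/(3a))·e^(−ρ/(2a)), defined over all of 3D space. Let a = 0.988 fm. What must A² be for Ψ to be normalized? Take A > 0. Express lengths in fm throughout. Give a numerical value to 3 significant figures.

A^2 ≈ 0.124 fm^(-3)

Normalization requires ∫|Ψ|² 4πρ² dρ = 1, integrated from 0 to ∞.
In 3D with spherical symmetry the volume element is 4πρ² dρ.
Using ∫₀^∞ ρⁿ e^(−αρ) dρ = n!/αⁿ⁺¹, the integral (without the A² prefactor) comes out to 8·π·a^3/3.
Hence A² = 1/[8·π·a^3/3].
With a = 0.988: A² = 0.1238 and A = 0.3518.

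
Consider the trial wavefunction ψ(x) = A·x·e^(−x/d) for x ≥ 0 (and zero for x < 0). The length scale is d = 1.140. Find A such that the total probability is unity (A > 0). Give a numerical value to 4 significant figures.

A ≈ 1.643

The normalization condition is ∫|ψ|² dx = 1 from 0 to ∞.
Using ∫₀^∞ xⁿ e^(−αx) dx = n!/αⁿ⁺¹, the integral (without the A² prefactor) comes out to d^3/4.
So A² = (d^3/4)^(−1).
Plugging in d = 1.140 yields A = 1.6431.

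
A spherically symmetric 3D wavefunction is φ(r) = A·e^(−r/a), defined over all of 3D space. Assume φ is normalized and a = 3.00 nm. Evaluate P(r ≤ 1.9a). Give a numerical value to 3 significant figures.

P = ∫ |φ|² 4πr² dr over r ≤ 1.9a.
The full normalization integral is A²·[π·a^3] = 1, fixing A².
In terms of u = r/a (A², 4π and the length scale all cancel between numerator and denominator), P = [∫_{0}^{1.9} u^2·e^(-2·u) du] / [∫_{0}^{∞} u^2·e^(-2·u) du].
With ∫ u^2·e^(-2·u) du = -(2·u^2 + 2·u + 1)·e^(-2·u)/4 + C, the region integral is 1/4 - 601·e^(-19/5)/200 and the full one is 1/4.
The region integral divided by the full integral gives P = 0.7311.

P ≈ 0.731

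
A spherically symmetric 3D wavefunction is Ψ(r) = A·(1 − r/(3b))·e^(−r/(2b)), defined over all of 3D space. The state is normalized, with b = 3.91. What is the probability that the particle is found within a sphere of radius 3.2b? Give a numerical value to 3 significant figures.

P ≈ 0.353

Integrate the radial probability density 4πr²|Ψ|² over r ≤ 3.2b.
The full normalization integral is A²·[8·π·b^3/3] = 1, fixing A².
In terms of u = r/b (A², 4π and the length scale all cancel between numerator and denominator), P = [∫_{0}^{3.2} u^2·(1 - u/3)^2·e^(-u) du] / [∫_{0}^{∞} u^2·(1 - u/3)^2·e^(-u) du].
With ∫ u^2·(1 - u/3)^2·e^(-u) du = (-u^4 + 2·u^3 - 3·u^2 - 6·u - 6)·e^(-u)/9 + C, the region integral is 2/3 - 6614·e^(-16/5)/625 and the full one is 2/3.
The region integral divided by the full integral gives P = 0.3530.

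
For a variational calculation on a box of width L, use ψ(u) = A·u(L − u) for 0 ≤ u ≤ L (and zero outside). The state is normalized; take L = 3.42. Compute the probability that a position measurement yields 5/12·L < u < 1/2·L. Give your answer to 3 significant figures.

P ≈ 0.153

The probability is P = ∫ |ψ|² du over [5/12·L, 1/2·L].
Since A² = 1/(L^5/30), this is the region integral divided by the full normalization integral.
In terms of t = u/L (A² and the length scale cancel between numerator and denominator), P = [∫_{5/12}^{1/2} t^2·(1 - t)^2 dt] / [∫_{0}^{1} t^2·(1 - t)^2 dt].
With ∫ t^2·(1 - t)^2 dt = t^3·(6·t^2 - 15·t + 10)/30 + C, the region integral is ≈ 0.0051127 and the full one is 1/30.
Evaluating gives P = 0.1534.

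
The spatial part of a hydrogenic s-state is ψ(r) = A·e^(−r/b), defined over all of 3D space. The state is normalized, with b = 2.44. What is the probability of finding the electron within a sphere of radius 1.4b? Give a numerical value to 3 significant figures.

P = ∫ |ψ|² 4πr² dr over r ≤ 1.4b.
The full normalization integral is A²·[π·b^3] = 1, fixing A².
In terms of u = r/b (A², 4π and the length scale all cancel between numerator and denominator), P = [∫_{0}^{1.4} u^2·e^(-2·u) du] / [∫_{0}^{∞} u^2·e^(-2·u) du].
Using ∫ u^2·e^(-2·u) du = -(2·u^2 + 2·u + 1)·e^(-2·u)/4, the numerator is 1/4 - 193·e^(-14/5)/100 and the denominator is 1/4.
This evaluates to P = 0.5305.

P ≈ 0.531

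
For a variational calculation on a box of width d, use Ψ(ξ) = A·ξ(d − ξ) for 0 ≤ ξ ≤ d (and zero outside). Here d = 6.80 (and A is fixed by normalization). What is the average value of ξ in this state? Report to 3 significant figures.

⟨ξ⟩ ≈ 3.40

The expectation value is the |Ψ|²-weighted average of ξ: ∫ ξ|Ψ|² dξ.
Evaluating both integrals, ⟨ξ⟩ = d/2.
Putting d = 6.80 gives 3.400.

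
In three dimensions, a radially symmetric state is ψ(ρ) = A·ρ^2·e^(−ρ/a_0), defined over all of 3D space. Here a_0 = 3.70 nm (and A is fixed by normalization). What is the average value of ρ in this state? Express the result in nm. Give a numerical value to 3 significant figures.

⟨ρ⟩ ≈ 13.0 nm

The expectation value is the |ψ|²-weighted average of ρ: ∫ ρ|ψ|² 4πρ² dρ.
Since the A² factors cancel between numerator and denominator, ⟨ρ⟩ = 7·a_0/2.
Putting a_0 = 3.70 gives 12.95.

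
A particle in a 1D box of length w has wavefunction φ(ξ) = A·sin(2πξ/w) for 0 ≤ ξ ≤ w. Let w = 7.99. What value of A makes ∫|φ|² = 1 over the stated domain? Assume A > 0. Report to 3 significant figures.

A ≈ 0.500

The normalization condition is ∫|φ|² dξ = 1 from 0 to w.
With ∫₀^w sin²(nπξ/w) dξ = w/2, carrying out the integral gives A² · w/2.
Plugging in w = 7.99 yields A = 0.5003.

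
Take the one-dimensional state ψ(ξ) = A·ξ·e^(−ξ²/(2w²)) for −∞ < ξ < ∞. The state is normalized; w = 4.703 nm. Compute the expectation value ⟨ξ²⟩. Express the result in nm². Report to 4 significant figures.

By definition ⟨ξ²⟩ = ∫ ξ^2 |ψ(ξ)|² dξ.
The ratio of the moment integral to the normalization integral gives ⟨ξ²⟩ = 3·w^2/2.
With w = 4.703, ⟨ξ^2⟩ = 33.177.

⟨ξ^2⟩ ≈ 33.18 nm^2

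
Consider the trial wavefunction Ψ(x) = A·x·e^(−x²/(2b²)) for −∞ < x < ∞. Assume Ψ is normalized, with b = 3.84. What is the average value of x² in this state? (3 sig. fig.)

⟨x^2⟩ ≈ 22.1

By definition ⟨x²⟩ = ∫ x^2 |Ψ(x)|² dx.
Using the Gaussian integral ∫_{−∞}^{∞} e^(−αx²) dx = √(π/α), since the A² factors cancel between numerator and denominator, ⟨x²⟩ = 3·b^2/2.
With b = 3.84, ⟨x^2⟩ = 22.12.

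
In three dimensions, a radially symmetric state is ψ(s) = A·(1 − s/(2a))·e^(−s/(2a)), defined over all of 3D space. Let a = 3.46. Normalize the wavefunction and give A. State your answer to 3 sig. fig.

We need A² ∫|f|² 4πs² ds = 1, taking the integral from 0 to ∞.
(Spherical symmetry: dV = 4πs² ds.)
Using ∫₀^∞ sⁿ e^(−αs) ds = n!/αⁿ⁺¹, with ψ = A·(1 − s/(2a))·e^(−s/(2a)), the integral evaluates to A²·[8·π·a^3].
Hence A² = 1/[8·π·a^3].
Plugging in a = 3.46 yields A = 0.03099.

A ≈ 0.0310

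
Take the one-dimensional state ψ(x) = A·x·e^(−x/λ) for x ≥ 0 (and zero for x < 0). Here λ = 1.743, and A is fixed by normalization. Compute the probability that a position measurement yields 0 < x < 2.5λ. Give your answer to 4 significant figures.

P ≈ 0.8753

|ψ|² is the probability density, so P = ∫_{0}^{2.5λ} |ψ|² dx.
With A² fixed by ∫|ψ|² = 1, i.e. A² = (λ^3/4)^(−1), substitute and integrate.
Substituting u = x/λ, A² and the length scale cancel in the ratio: P = ∫_{0}^{2.5} u^2·e^(-2·u) du / ∫_{0}^{∞} u^2·e^(-2·u) du.
An antiderivative of u^2·e^(-2·u) is -(2·u^2 + 2·u + 1)·e^(-2·u)/4; evaluating from 0 to 2.5 gives 1/4 - 37·e^(-5)/8, while the full integral is 1/4.
Taking the ratio, P = 0.87535.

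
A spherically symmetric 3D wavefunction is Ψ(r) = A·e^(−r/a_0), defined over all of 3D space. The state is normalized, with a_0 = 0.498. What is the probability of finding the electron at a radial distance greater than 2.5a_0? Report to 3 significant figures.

With dV = 4πr²dr, the probability is ∫|Ψ|² dV over r > 2.5a_0.
The full normalization integral is A²·[π·a_0^3] = 1, fixing A².
Let u = r/a_0; then A², 4π and the length scale all cancel, so P = ∫_{2.5}^{∞} u^2·e^(-2·u) du ÷ ∫_{0}^{∞} u^2·e^(-2·u) du.
With ∫ u^2·e^(-2·u) du = -(2·u^2 + 2·u + 1)·e^(-2·u)/4 + C, the region integral is 37·e^(-5)/8 and the full one is 1/4.
Taking the ratio yields P = 0.1247.

P ≈ 0.125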